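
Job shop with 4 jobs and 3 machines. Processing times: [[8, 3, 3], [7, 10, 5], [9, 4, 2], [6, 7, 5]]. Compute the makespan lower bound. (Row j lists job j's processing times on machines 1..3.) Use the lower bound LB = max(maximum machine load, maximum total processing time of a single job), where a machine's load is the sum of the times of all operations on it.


Machine loads:
  Machine 1: 8 + 7 + 9 + 6 = 30
  Machine 2: 3 + 10 + 4 + 7 = 24
  Machine 3: 3 + 5 + 2 + 5 = 15
Max machine load = 30
Job totals:
  Job 1: 14
  Job 2: 22
  Job 3: 15
  Job 4: 18
Max job total = 22
Lower bound = max(30, 22) = 30

30


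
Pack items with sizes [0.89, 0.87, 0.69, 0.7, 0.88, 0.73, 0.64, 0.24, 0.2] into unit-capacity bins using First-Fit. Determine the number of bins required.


Place items sequentially using First-Fit:
  Item 0.89 -> new Bin 1
  Item 0.87 -> new Bin 2
  Item 0.69 -> new Bin 3
  Item 0.7 -> new Bin 4
  Item 0.88 -> new Bin 5
  Item 0.73 -> new Bin 6
  Item 0.64 -> new Bin 7
  Item 0.24 -> Bin 3 (now 0.93)
  Item 0.2 -> Bin 4 (now 0.9)
Total bins used = 7

7


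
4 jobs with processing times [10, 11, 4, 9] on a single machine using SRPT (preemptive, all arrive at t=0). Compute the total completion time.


Since all jobs arrive at t=0, SRPT equals SPT ordering.
SPT order: [4, 9, 10, 11]
Completion times:
  Job 1: p=4, C=4
  Job 2: p=9, C=13
  Job 3: p=10, C=23
  Job 4: p=11, C=34
Total completion time = 4 + 13 + 23 + 34 = 74

74


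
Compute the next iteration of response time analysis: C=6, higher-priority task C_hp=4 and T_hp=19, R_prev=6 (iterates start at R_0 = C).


R_next = C + ceil(R_prev / T_hp) * C_hp
ceil(6 / 19) = ceil(0.3158) = 1
Interference = 1 * 4 = 4
R_next = 6 + 4 = 10

10


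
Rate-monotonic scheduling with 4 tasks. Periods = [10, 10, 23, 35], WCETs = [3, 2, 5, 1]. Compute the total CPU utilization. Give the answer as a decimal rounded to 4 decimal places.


Compute individual utilizations (exact fractions):
  Task 1: C/T = 3/10 (approx. 0.3)
  Task 2: C/T = 2/10 = 1/5 (approx. 0.2)
  Task 3: C/T = 5/23 (approx. 0.2174)
  Task 4: C/T = 1/35 (approx. 0.0286)
Total utilization U = 3/10 + 1/5 + 5/23 + 1/35 = 1201/1610
Rounded to 4 decimal places: U = 0.7460
RM (Liu & Layland) bound for 4 tasks = 0.756828; compare with U = 1201/1610 (approx. 0.745963)
U <= bound, so schedulable by RM sufficient condition.

0.7460


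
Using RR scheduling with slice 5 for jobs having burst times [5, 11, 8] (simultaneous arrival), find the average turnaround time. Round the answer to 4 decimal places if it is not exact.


Time quantum = 5
Execution trace:
  J1 runs 5 units, time = 5
  J2 runs 5 units, time = 10
  J3 runs 5 units, time = 15
  J2 runs 5 units, time = 20
  J3 runs 3 units, time = 23
  J2 runs 1 units, time = 24
Finish times: [5, 24, 23]
Average turnaround = 52/3 = 17.3333

17.3333


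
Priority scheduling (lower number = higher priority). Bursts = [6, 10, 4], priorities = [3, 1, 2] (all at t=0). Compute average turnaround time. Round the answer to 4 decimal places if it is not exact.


Sort by priority (ascending = highest first):
Order: [(1, 10), (2, 4), (3, 6)]
Completion times:
  Priority 1, burst=10, C=10
  Priority 2, burst=4, C=14
  Priority 3, burst=6, C=20
Average turnaround = 44/3 = 14.6667

14.6667


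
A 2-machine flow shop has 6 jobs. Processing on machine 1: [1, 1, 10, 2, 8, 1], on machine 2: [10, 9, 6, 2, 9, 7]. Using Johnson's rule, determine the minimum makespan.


Apply Johnson's rule:
  Group 1 (a <= b): [(1, 1, 10), (2, 1, 9), (6, 1, 7), (4, 2, 2), (5, 8, 9)]
  Group 2 (a > b): [(3, 10, 6)]
Optimal job order: [1, 2, 6, 4, 5, 3]
Schedule:
  Job 1: M1 done at 1, M2 done at 11
  Job 2: M1 done at 2, M2 done at 20
  Job 6: M1 done at 3, M2 done at 27
  Job 4: M1 done at 5, M2 done at 29
  Job 5: M1 done at 13, M2 done at 38
  Job 3: M1 done at 23, M2 done at 44
Makespan = 44

44


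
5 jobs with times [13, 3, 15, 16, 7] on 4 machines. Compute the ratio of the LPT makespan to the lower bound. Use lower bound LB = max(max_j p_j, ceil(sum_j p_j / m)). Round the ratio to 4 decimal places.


LPT order: [16, 15, 13, 7, 3]
Machine loads after assignment: [16, 15, 13, 10]
LPT makespan = 16
Lower bound = max(max_job, ceil(total/4)) = max(16, 14) = 16
Ratio = 16 / 16 = 1.0

1.0


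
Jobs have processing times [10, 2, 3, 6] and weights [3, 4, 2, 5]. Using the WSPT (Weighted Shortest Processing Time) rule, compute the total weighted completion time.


Compute p/w ratios and sort ascending (WSPT): [(2, 4), (6, 5), (3, 2), (10, 3)]
Compute weighted completion times:
  Job (p=2,w=4): C=2, w*C=4*2=8
  Job (p=6,w=5): C=8, w*C=5*8=40
  Job (p=3,w=2): C=11, w*C=2*11=22
  Job (p=10,w=3): C=21, w*C=3*21=63
Total weighted completion time = 133

133


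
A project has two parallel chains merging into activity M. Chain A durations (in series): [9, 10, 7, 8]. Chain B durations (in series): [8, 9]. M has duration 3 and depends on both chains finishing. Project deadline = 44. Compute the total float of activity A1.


Forward pass: ES(A1) = sum of predecessors on chain A = 0
EF = ES + duration = 0 + 9 = 9
Backward pass: LF(M) = deadline = 44; LS(M) = 44 - 3 = 41
LF(A1) = LS(M) - sum(successors on chain A) = 41 - 25 = 16
LS = LF - duration = 16 - 9 = 7
Total float = LS - ES = 7 - 0 = 7

7


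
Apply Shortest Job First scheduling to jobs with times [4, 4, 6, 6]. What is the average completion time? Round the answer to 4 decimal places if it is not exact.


SJF order (ascending): [4, 4, 6, 6]
Completion times:
  Job 1: burst=4, C=4
  Job 2: burst=4, C=8
  Job 3: burst=6, C=14
  Job 4: burst=6, C=20
Average completion = 46/4 = 11.5

11.5


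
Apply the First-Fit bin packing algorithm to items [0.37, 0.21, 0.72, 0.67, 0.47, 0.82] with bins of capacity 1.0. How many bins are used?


Place items sequentially using First-Fit:
  Item 0.37 -> new Bin 1
  Item 0.21 -> Bin 1 (now 0.58)
  Item 0.72 -> new Bin 2
  Item 0.67 -> new Bin 3
  Item 0.47 -> new Bin 4
  Item 0.82 -> new Bin 5
Total bins used = 5

5


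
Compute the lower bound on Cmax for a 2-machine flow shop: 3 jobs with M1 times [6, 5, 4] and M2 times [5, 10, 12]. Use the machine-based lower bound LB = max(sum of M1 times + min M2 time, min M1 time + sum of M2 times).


LB1 = sum(M1 times) + min(M2 times) = 15 + 5 = 20
LB2 = min(M1 times) + sum(M2 times) = 4 + 27 = 31
Lower bound = max(LB1, LB2) = max(20, 31) = 31

31


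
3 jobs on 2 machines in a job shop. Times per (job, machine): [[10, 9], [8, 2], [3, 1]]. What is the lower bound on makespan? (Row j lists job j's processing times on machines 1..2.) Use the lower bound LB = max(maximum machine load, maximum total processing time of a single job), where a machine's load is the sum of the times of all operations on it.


Machine loads:
  Machine 1: 10 + 8 + 3 = 21
  Machine 2: 9 + 2 + 1 = 12
Max machine load = 21
Job totals:
  Job 1: 19
  Job 2: 10
  Job 3: 4
Max job total = 19
Lower bound = max(21, 19) = 21

21


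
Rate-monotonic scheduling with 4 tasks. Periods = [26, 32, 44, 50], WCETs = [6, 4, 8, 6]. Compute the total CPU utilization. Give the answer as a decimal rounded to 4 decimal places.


Compute individual utilizations (exact fractions):
  Task 1: C/T = 6/26 = 3/13 (approx. 0.2308)
  Task 2: C/T = 4/32 = 1/8 (approx. 0.125)
  Task 3: C/T = 8/44 = 2/11 (approx. 0.1818)
  Task 4: C/T = 6/50 = 3/25 (approx. 0.12)
Total utilization U = 3/13 + 1/8 + 2/11 + 3/25 = 18807/28600
Rounded to 4 decimal places: U = 0.6576
RM (Liu & Layland) bound for 4 tasks = 0.756828; compare with U = 18807/28600 (approx. 0.657587)
U <= bound, so schedulable by RM sufficient condition.

0.6576


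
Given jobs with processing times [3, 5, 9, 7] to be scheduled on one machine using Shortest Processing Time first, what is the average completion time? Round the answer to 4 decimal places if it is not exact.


Sort jobs by processing time (SPT order): [3, 5, 7, 9]
Compute completion times sequentially:
  Job 1: processing = 3, completes at 3
  Job 2: processing = 5, completes at 8
  Job 3: processing = 7, completes at 15
  Job 4: processing = 9, completes at 24
Sum of completion times = 50
Average completion time = 50/4 = 12.5

12.5


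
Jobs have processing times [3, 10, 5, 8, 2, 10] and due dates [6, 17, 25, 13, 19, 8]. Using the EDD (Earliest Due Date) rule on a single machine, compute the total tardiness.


Sort by due date (EDD order): [(3, 6), (10, 8), (8, 13), (10, 17), (2, 19), (5, 25)]
Compute completion times and tardiness:
  Job 1: p=3, d=6, C=3, tardiness=max(0,3-6)=0
  Job 2: p=10, d=8, C=13, tardiness=max(0,13-8)=5
  Job 3: p=8, d=13, C=21, tardiness=max(0,21-13)=8
  Job 4: p=10, d=17, C=31, tardiness=max(0,31-17)=14
  Job 5: p=2, d=19, C=33, tardiness=max(0,33-19)=14
  Job 6: p=5, d=25, C=38, tardiness=max(0,38-25)=13
Total tardiness = 54

54


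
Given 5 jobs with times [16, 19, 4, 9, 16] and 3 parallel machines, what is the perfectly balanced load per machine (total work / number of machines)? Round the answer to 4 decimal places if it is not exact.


Total processing time = 16 + 19 + 4 + 9 + 16 = 64
Number of machines = 3
Ideal balanced load = 64 / 3 = 21.3333

21.3333


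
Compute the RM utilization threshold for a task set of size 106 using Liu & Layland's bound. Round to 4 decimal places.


Compute 2^(1/106) = 1.0065605511
Subtract 1: 1.0065605511 - 1 = 0.0065605511
Multiply by n: 106 * 0.0065605511 = 0.6954184166
Round to 4 dp: 0.6954

0.6954


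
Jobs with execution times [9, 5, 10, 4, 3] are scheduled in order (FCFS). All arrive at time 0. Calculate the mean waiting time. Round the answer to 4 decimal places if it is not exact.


FCFS order (as given): [9, 5, 10, 4, 3]
Waiting times:
  Job 1: wait = 0
  Job 2: wait = 9
  Job 3: wait = 14
  Job 4: wait = 24
  Job 5: wait = 28
Sum of waiting times = 75
Average waiting time = 75/5 = 15.0

15.0


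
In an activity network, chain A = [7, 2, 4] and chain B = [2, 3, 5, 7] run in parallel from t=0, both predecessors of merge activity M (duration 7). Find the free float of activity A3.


ES(A3) = sum of predecessors on chain A = 9
EF(A3) = ES + duration = 9 + 4 = 13
Successor of A3 is M. ES(M) = max(sum(A), sum(B)) = max(13, 17) = 17
Free float = ES(successor) - EF(current) = 17 - 13 = 4

4


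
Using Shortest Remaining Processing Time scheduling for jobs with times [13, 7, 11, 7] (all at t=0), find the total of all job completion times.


Since all jobs arrive at t=0, SRPT equals SPT ordering.
SPT order: [7, 7, 11, 13]
Completion times:
  Job 1: p=7, C=7
  Job 2: p=7, C=14
  Job 3: p=11, C=25
  Job 4: p=13, C=38
Total completion time = 7 + 14 + 25 + 38 = 84

84


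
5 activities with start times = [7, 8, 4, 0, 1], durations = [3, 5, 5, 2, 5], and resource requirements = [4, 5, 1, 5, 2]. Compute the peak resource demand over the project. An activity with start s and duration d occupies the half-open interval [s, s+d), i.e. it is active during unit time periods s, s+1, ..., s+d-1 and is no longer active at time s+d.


Each activity i is active on [start_i, start_i + duration_i).
Compute total resource usage per time slot:
  t=0: active resources = [5], total = 5
  t=1: active resources = [5, 2], total = 7
  t=2: active resources = [2], total = 2
  t=3: active resources = [2], total = 2
  t=4: active resources = [1, 2], total = 3
  t=5: active resources = [1, 2], total = 3
  t=6: active resources = [1], total = 1
  t=7: active resources = [4, 1], total = 5
  t=8: active resources = [4, 5, 1], total = 10
  t=9: active resources = [4, 5], total = 9
  t=10: active resources = [5], total = 5
  t=11: active resources = [5], total = 5
  t=12: active resources = [5], total = 5
Peak resource demand = 10

10


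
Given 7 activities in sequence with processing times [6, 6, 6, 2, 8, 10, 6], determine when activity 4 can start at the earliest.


Activity 4 starts after activities 1 through 3 complete.
Predecessor durations: [6, 6, 6]
ES = 6 + 6 + 6 = 18

18


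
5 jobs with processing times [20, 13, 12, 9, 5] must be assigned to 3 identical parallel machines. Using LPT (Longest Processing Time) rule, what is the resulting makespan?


Sort jobs in decreasing order (LPT): [20, 13, 12, 9, 5]
Assign each job to the least loaded machine:
  Machine 1: jobs [20], load = 20
  Machine 2: jobs [13, 5], load = 18
  Machine 3: jobs [12, 9], load = 21
Makespan = max load = 21

21


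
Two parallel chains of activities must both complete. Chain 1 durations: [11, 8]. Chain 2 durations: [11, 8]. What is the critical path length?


Path A total = 11 + 8 = 19
Path B total = 11 + 8 = 19
Critical path = longest path = max(19, 19) = 19

19


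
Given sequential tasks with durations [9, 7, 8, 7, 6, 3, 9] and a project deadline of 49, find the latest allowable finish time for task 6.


LF(activity 6) = deadline - sum of successor durations
Successors: activities 7 through 7 with durations [9]
Sum of successor durations = 9
LF = 49 - 9 = 40

40


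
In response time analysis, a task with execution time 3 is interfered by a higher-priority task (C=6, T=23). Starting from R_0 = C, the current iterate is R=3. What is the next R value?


R_next = C + ceil(R_prev / T_hp) * C_hp
ceil(3 / 23) = ceil(0.1304) = 1
Interference = 1 * 6 = 6
R_next = 3 + 6 = 9

9


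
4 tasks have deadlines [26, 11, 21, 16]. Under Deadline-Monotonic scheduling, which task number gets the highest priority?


Sort tasks by relative deadline (ascending):
  Task 2: deadline = 11
  Task 4: deadline = 16
  Task 3: deadline = 21
  Task 1: deadline = 26
Priority order (highest first): [2, 4, 3, 1]
Highest priority task = 2

2


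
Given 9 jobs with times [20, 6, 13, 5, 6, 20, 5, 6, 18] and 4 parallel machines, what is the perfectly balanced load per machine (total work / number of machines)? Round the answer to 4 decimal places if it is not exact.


Total processing time = 20 + 6 + 13 + 5 + 6 + 20 + 5 + 6 + 18 = 99
Number of machines = 4
Ideal balanced load = 99 / 4 = 24.75

24.75


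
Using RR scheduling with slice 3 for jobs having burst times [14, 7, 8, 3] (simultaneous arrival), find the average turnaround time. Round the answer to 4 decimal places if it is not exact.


Time quantum = 3
Execution trace:
  J1 runs 3 units, time = 3
  J2 runs 3 units, time = 6
  J3 runs 3 units, time = 9
  J4 runs 3 units, time = 12
  J1 runs 3 units, time = 15
  J2 runs 3 units, time = 18
  J3 runs 3 units, time = 21
  J1 runs 3 units, time = 24
  J2 runs 1 units, time = 25
  J3 runs 2 units, time = 27
  J1 runs 3 units, time = 30
  J1 runs 2 units, time = 32
Finish times: [32, 25, 27, 12]
Average turnaround = 96/4 = 24.0

24.0


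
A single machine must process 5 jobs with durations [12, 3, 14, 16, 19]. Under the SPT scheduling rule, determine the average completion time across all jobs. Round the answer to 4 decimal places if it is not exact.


Sort jobs by processing time (SPT order): [3, 12, 14, 16, 19]
Compute completion times sequentially:
  Job 1: processing = 3, completes at 3
  Job 2: processing = 12, completes at 15
  Job 3: processing = 14, completes at 29
  Job 4: processing = 16, completes at 45
  Job 5: processing = 19, completes at 64
Sum of completion times = 156
Average completion time = 156/5 = 31.2

31.2


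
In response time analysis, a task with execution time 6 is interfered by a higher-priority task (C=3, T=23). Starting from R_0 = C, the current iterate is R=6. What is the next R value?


R_next = C + ceil(R_prev / T_hp) * C_hp
ceil(6 / 23) = ceil(0.2609) = 1
Interference = 1 * 3 = 3
R_next = 6 + 3 = 9

9


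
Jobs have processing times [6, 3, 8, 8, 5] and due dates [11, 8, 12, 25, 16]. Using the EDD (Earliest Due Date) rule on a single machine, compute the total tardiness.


Sort by due date (EDD order): [(3, 8), (6, 11), (8, 12), (5, 16), (8, 25)]
Compute completion times and tardiness:
  Job 1: p=3, d=8, C=3, tardiness=max(0,3-8)=0
  Job 2: p=6, d=11, C=9, tardiness=max(0,9-11)=0
  Job 3: p=8, d=12, C=17, tardiness=max(0,17-12)=5
  Job 4: p=5, d=16, C=22, tardiness=max(0,22-16)=6
  Job 5: p=8, d=25, C=30, tardiness=max(0,30-25)=5
Total tardiness = 16

16


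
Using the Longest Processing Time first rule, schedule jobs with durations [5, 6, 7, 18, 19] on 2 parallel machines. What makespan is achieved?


Sort jobs in decreasing order (LPT): [19, 18, 7, 6, 5]
Assign each job to the least loaded machine:
  Machine 1: jobs [19, 6, 5], load = 30
  Machine 2: jobs [18, 7], load = 25
Makespan = max load = 30

30


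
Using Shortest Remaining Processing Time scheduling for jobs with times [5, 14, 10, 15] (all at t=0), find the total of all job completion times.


Since all jobs arrive at t=0, SRPT equals SPT ordering.
SPT order: [5, 10, 14, 15]
Completion times:
  Job 1: p=5, C=5
  Job 2: p=10, C=15
  Job 3: p=14, C=29
  Job 4: p=15, C=44
Total completion time = 5 + 15 + 29 + 44 = 93

93


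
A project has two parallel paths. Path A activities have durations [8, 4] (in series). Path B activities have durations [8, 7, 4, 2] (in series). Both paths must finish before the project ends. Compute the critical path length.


Path A total = 8 + 4 = 12
Path B total = 8 + 7 + 4 + 2 = 21
Critical path = longest path = max(12, 21) = 21

21


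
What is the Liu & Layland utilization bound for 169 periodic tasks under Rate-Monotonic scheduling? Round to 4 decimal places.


Compute 2^(1/169) = 1.0041098851
Subtract 1: 1.0041098851 - 1 = 0.0041098851
Multiply by n: 169 * 0.0041098851 = 0.6945705819
Round to 4 dp: 0.6946

0.6946


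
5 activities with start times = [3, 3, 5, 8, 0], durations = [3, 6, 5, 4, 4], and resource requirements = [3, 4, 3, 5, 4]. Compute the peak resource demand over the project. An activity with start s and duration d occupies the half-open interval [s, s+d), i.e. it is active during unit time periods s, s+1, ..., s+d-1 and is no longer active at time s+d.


Each activity i is active on [start_i, start_i + duration_i).
Compute total resource usage per time slot:
  t=0: active resources = [4], total = 4
  t=1: active resources = [4], total = 4
  t=2: active resources = [4], total = 4
  t=3: active resources = [3, 4, 4], total = 11
  t=4: active resources = [3, 4], total = 7
  t=5: active resources = [3, 4, 3], total = 10
  t=6: active resources = [4, 3], total = 7
  t=7: active resources = [4, 3], total = 7
  t=8: active resources = [4, 3, 5], total = 12
  t=9: active resources = [3, 5], total = 8
  t=10: active resources = [5], total = 5
  t=11: active resources = [5], total = 5
Peak resource demand = 12

12


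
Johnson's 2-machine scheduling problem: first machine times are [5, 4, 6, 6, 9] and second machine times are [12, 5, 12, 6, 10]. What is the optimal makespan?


Apply Johnson's rule:
  Group 1 (a <= b): [(2, 4, 5), (1, 5, 12), (3, 6, 12), (4, 6, 6), (5, 9, 10)]
  Group 2 (a > b): []
Optimal job order: [2, 1, 3, 4, 5]
Schedule:
  Job 2: M1 done at 4, M2 done at 9
  Job 1: M1 done at 9, M2 done at 21
  Job 3: M1 done at 15, M2 done at 33
  Job 4: M1 done at 21, M2 done at 39
  Job 5: M1 done at 30, M2 done at 49
Makespan = 49

49


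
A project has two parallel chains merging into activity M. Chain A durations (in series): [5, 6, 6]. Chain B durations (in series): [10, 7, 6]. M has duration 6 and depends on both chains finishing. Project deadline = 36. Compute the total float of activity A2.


Forward pass: ES(A2) = sum of predecessors on chain A = 5
EF = ES + duration = 5 + 6 = 11
Backward pass: LF(M) = deadline = 36; LS(M) = 36 - 6 = 30
LF(A2) = LS(M) - sum(successors on chain A) = 30 - 6 = 24
LS = LF - duration = 24 - 6 = 18
Total float = LS - ES = 18 - 5 = 13

13


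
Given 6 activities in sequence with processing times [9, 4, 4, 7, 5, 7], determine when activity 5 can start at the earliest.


Activity 5 starts after activities 1 through 4 complete.
Predecessor durations: [9, 4, 4, 7]
ES = 9 + 4 + 4 + 7 = 24

24


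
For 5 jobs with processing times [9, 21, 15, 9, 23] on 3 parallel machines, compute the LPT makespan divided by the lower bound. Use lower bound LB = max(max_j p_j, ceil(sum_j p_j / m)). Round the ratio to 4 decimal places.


LPT order: [23, 21, 15, 9, 9]
Machine loads after assignment: [23, 30, 24]
LPT makespan = 30
Lower bound = max(max_job, ceil(total/3)) = max(23, 26) = 26
Ratio = 30 / 26 = 1.1538

1.1538


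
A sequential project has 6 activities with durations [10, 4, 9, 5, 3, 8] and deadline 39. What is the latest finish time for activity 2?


LF(activity 2) = deadline - sum of successor durations
Successors: activities 3 through 6 with durations [9, 5, 3, 8]
Sum of successor durations = 25
LF = 39 - 25 = 14

14


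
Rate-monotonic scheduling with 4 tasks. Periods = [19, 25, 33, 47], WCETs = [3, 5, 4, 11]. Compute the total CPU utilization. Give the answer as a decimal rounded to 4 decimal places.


Compute individual utilizations (exact fractions):
  Task 1: C/T = 3/19 (approx. 0.1579)
  Task 2: C/T = 5/25 = 1/5 (approx. 0.2)
  Task 3: C/T = 4/33 (approx. 0.1212)
  Task 4: C/T = 11/47 (approx. 0.234)
Total utilization U = 3/19 + 1/5 + 4/33 + 11/47 = 105079/147345
Rounded to 4 decimal places: U = 0.7131
RM (Liu & Layland) bound for 4 tasks = 0.756828; compare with U = 105079/147345 (approx. 0.713149)
U <= bound, so schedulable by RM sufficient condition.

0.7131


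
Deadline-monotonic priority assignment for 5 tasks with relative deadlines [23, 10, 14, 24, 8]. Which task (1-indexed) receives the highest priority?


Sort tasks by relative deadline (ascending):
  Task 5: deadline = 8
  Task 2: deadline = 10
  Task 3: deadline = 14
  Task 1: deadline = 23
  Task 4: deadline = 24
Priority order (highest first): [5, 2, 3, 1, 4]
Highest priority task = 5

5


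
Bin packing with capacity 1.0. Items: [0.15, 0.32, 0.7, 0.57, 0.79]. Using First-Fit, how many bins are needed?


Place items sequentially using First-Fit:
  Item 0.15 -> new Bin 1
  Item 0.32 -> Bin 1 (now 0.47)
  Item 0.7 -> new Bin 2
  Item 0.57 -> new Bin 3
  Item 0.79 -> new Bin 4
Total bins used = 4

4


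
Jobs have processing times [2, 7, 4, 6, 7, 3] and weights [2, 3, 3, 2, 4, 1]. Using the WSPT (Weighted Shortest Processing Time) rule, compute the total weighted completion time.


Compute p/w ratios and sort ascending (WSPT): [(2, 2), (4, 3), (7, 4), (7, 3), (6, 2), (3, 1)]
Compute weighted completion times:
  Job (p=2,w=2): C=2, w*C=2*2=4
  Job (p=4,w=3): C=6, w*C=3*6=18
  Job (p=7,w=4): C=13, w*C=4*13=52
  Job (p=7,w=3): C=20, w*C=3*20=60
  Job (p=6,w=2): C=26, w*C=2*26=52
  Job (p=3,w=1): C=29, w*C=1*29=29
Total weighted completion time = 215

215


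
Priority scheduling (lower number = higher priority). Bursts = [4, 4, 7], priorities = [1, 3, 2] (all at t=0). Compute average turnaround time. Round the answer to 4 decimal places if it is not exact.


Sort by priority (ascending = highest first):
Order: [(1, 4), (2, 7), (3, 4)]
Completion times:
  Priority 1, burst=4, C=4
  Priority 2, burst=7, C=11
  Priority 3, burst=4, C=15
Average turnaround = 30/3 = 10.0

10.0


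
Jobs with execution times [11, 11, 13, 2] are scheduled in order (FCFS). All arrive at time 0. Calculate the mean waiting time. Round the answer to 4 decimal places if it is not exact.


FCFS order (as given): [11, 11, 13, 2]
Waiting times:
  Job 1: wait = 0
  Job 2: wait = 11
  Job 3: wait = 22
  Job 4: wait = 35
Sum of waiting times = 68
Average waiting time = 68/4 = 17.0

17.0


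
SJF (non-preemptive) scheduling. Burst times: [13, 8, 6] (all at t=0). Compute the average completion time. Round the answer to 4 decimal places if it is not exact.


SJF order (ascending): [6, 8, 13]
Completion times:
  Job 1: burst=6, C=6
  Job 2: burst=8, C=14
  Job 3: burst=13, C=27
Average completion = 47/3 = 15.6667

15.6667


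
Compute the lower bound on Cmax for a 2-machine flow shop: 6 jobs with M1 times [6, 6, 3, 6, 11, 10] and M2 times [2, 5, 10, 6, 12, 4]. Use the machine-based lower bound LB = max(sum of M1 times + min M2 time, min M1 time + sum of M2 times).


LB1 = sum(M1 times) + min(M2 times) = 42 + 2 = 44
LB2 = min(M1 times) + sum(M2 times) = 3 + 39 = 42
Lower bound = max(LB1, LB2) = max(44, 42) = 44

44


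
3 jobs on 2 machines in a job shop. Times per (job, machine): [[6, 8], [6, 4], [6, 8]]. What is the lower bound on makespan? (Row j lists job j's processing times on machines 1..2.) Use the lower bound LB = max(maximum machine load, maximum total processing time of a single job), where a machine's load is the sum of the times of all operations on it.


Machine loads:
  Machine 1: 6 + 6 + 6 = 18
  Machine 2: 8 + 4 + 8 = 20
Max machine load = 20
Job totals:
  Job 1: 14
  Job 2: 10
  Job 3: 14
Max job total = 14
Lower bound = max(20, 14) = 20

20


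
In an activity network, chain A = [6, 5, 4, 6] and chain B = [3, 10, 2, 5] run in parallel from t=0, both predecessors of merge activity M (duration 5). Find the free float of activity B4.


ES(B4) = sum of predecessors on chain B = 15
EF(B4) = ES + duration = 15 + 5 = 20
Successor of B4 is M. ES(M) = max(sum(A), sum(B)) = max(21, 20) = 21
Free float = ES(successor) - EF(current) = 21 - 20 = 1

1


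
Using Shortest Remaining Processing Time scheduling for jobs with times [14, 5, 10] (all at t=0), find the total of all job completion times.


Since all jobs arrive at t=0, SRPT equals SPT ordering.
SPT order: [5, 10, 14]
Completion times:
  Job 1: p=5, C=5
  Job 2: p=10, C=15
  Job 3: p=14, C=29
Total completion time = 5 + 15 + 29 = 49

49


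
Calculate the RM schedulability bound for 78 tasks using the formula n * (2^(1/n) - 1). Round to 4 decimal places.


Compute 2^(1/78) = 1.0089261045
Subtract 1: 1.0089261045 - 1 = 0.0089261045
Multiply by n: 78 * 0.0089261045 = 0.6962361510
Round to 4 dp: 0.6962

0.6962


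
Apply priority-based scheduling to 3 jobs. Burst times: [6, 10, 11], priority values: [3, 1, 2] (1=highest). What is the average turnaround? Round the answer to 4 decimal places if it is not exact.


Sort by priority (ascending = highest first):
Order: [(1, 10), (2, 11), (3, 6)]
Completion times:
  Priority 1, burst=10, C=10
  Priority 2, burst=11, C=21
  Priority 3, burst=6, C=27
Average turnaround = 58/3 = 19.3333

19.3333


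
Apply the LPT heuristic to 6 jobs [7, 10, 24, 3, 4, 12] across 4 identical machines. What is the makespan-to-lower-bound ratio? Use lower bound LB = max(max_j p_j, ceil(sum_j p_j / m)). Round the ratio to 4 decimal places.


LPT order: [24, 12, 10, 7, 4, 3]
Machine loads after assignment: [24, 12, 13, 11]
LPT makespan = 24
Lower bound = max(max_job, ceil(total/4)) = max(24, 15) = 24
Ratio = 24 / 24 = 1.0

1.0


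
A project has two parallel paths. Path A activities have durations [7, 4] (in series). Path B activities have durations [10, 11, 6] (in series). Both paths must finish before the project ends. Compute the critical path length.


Path A total = 7 + 4 = 11
Path B total = 10 + 11 + 6 = 27
Critical path = longest path = max(11, 27) = 27

27


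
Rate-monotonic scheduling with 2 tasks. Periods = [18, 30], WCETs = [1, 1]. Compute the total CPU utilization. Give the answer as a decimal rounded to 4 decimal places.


Compute individual utilizations (exact fractions):
  Task 1: C/T = 1/18 (approx. 0.0556)
  Task 2: C/T = 1/30 (approx. 0.0333)
Total utilization U = 1/18 + 1/30 = 4/45
Rounded to 4 decimal places: U = 0.0889
RM (Liu & Layland) bound for 2 tasks = 0.828427; compare with U = 4/45 (approx. 0.088889)
U <= bound, so schedulable by RM sufficient condition.

0.0889


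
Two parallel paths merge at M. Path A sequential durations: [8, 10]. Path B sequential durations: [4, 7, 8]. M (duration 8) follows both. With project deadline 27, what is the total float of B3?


Forward pass: ES(B3) = sum of predecessors on chain B = 11
EF = ES + duration = 11 + 8 = 19
Backward pass: LF(M) = deadline = 27; LS(M) = 27 - 8 = 19
LF(B3) = LS(M) - sum(successors on chain B) = 19 - 0 = 19
LS = LF - duration = 19 - 8 = 11
Total float = LS - ES = 11 - 11 = 0

0


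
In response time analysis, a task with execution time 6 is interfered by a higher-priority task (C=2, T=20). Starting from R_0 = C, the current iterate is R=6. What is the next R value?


R_next = C + ceil(R_prev / T_hp) * C_hp
ceil(6 / 20) = ceil(0.3) = 1
Interference = 1 * 2 = 2
R_next = 6 + 2 = 8

8


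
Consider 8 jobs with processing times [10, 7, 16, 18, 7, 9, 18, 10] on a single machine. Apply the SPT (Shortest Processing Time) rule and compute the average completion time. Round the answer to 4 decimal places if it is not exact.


Sort jobs by processing time (SPT order): [7, 7, 9, 10, 10, 16, 18, 18]
Compute completion times sequentially:
  Job 1: processing = 7, completes at 7
  Job 2: processing = 7, completes at 14
  Job 3: processing = 9, completes at 23
  Job 4: processing = 10, completes at 33
  Job 5: processing = 10, completes at 43
  Job 6: processing = 16, completes at 59
  Job 7: processing = 18, completes at 77
  Job 8: processing = 18, completes at 95
Sum of completion times = 351
Average completion time = 351/8 = 43.875

43.875


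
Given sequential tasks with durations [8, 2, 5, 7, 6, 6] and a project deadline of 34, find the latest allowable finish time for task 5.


LF(activity 5) = deadline - sum of successor durations
Successors: activities 6 through 6 with durations [6]
Sum of successor durations = 6
LF = 34 - 6 = 28

28


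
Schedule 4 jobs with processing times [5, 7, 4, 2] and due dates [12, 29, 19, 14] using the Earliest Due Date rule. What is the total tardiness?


Sort by due date (EDD order): [(5, 12), (2, 14), (4, 19), (7, 29)]
Compute completion times and tardiness:
  Job 1: p=5, d=12, C=5, tardiness=max(0,5-12)=0
  Job 2: p=2, d=14, C=7, tardiness=max(0,7-14)=0
  Job 3: p=4, d=19, C=11, tardiness=max(0,11-19)=0
  Job 4: p=7, d=29, C=18, tardiness=max(0,18-29)=0
Total tardiness = 0

0


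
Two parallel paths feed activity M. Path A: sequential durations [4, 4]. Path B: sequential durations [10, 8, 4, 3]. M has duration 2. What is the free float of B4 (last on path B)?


ES(B4) = sum of predecessors on chain B = 22
EF(B4) = ES + duration = 22 + 3 = 25
Successor of B4 is M. ES(M) = max(sum(A), sum(B)) = max(8, 25) = 25
Free float = ES(successor) - EF(current) = 25 - 25 = 0

0


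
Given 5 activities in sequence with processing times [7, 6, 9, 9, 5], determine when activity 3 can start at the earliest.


Activity 3 starts after activities 1 through 2 complete.
Predecessor durations: [7, 6]
ES = 7 + 6 = 13

13


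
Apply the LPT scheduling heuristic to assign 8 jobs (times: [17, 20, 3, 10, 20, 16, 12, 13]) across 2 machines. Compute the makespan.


Sort jobs in decreasing order (LPT): [20, 20, 17, 16, 13, 12, 10, 3]
Assign each job to the least loaded machine:
  Machine 1: jobs [20, 17, 12, 10], load = 59
  Machine 2: jobs [20, 16, 13, 3], load = 52
Makespan = max load = 59

59


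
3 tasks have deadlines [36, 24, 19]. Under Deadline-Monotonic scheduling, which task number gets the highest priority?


Sort tasks by relative deadline (ascending):
  Task 3: deadline = 19
  Task 2: deadline = 24
  Task 1: deadline = 36
Priority order (highest first): [3, 2, 1]
Highest priority task = 3

3


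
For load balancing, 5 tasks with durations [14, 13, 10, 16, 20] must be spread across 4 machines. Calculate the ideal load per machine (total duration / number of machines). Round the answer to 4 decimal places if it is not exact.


Total processing time = 14 + 13 + 10 + 16 + 20 = 73
Number of machines = 4
Ideal balanced load = 73 / 4 = 18.25

18.25


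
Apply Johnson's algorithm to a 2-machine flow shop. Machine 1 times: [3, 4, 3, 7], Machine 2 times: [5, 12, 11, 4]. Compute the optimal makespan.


Apply Johnson's rule:
  Group 1 (a <= b): [(1, 3, 5), (3, 3, 11), (2, 4, 12)]
  Group 2 (a > b): [(4, 7, 4)]
Optimal job order: [1, 3, 2, 4]
Schedule:
  Job 1: M1 done at 3, M2 done at 8
  Job 3: M1 done at 6, M2 done at 19
  Job 2: M1 done at 10, M2 done at 31
  Job 4: M1 done at 17, M2 done at 35
Makespan = 35

35


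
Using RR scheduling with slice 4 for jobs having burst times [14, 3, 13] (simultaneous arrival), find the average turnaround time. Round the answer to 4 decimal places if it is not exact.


Time quantum = 4
Execution trace:
  J1 runs 4 units, time = 4
  J2 runs 3 units, time = 7
  J3 runs 4 units, time = 11
  J1 runs 4 units, time = 15
  J3 runs 4 units, time = 19
  J1 runs 4 units, time = 23
  J3 runs 4 units, time = 27
  J1 runs 2 units, time = 29
  J3 runs 1 units, time = 30
Finish times: [29, 7, 30]
Average turnaround = 66/3 = 22.0

22.0


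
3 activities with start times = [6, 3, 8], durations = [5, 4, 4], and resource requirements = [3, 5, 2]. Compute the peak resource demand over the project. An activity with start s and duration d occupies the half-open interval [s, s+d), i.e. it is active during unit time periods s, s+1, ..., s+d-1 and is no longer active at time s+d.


Each activity i is active on [start_i, start_i + duration_i).
Compute total resource usage per time slot:
  t=0: active resources = [], total = 0
  t=1: active resources = [], total = 0
  t=2: active resources = [], total = 0
  t=3: active resources = [5], total = 5
  t=4: active resources = [5], total = 5
  t=5: active resources = [5], total = 5
  t=6: active resources = [3, 5], total = 8
  t=7: active resources = [3], total = 3
  t=8: active resources = [3, 2], total = 5
  t=9: active resources = [3, 2], total = 5
  t=10: active resources = [3, 2], total = 5
  t=11: active resources = [2], total = 2
Peak resource demand = 8

8


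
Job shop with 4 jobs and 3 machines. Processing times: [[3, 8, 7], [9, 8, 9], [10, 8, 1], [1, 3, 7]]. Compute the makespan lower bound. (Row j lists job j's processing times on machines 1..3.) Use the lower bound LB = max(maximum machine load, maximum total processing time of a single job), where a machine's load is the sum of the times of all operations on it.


Machine loads:
  Machine 1: 3 + 9 + 10 + 1 = 23
  Machine 2: 8 + 8 + 8 + 3 = 27
  Machine 3: 7 + 9 + 1 + 7 = 24
Max machine load = 27
Job totals:
  Job 1: 18
  Job 2: 26
  Job 3: 19
  Job 4: 11
Max job total = 26
Lower bound = max(27, 26) = 27

27


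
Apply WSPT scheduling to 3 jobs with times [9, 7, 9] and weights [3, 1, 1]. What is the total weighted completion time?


Compute p/w ratios and sort ascending (WSPT): [(9, 3), (7, 1), (9, 1)]
Compute weighted completion times:
  Job (p=9,w=3): C=9, w*C=3*9=27
  Job (p=7,w=1): C=16, w*C=1*16=16
  Job (p=9,w=1): C=25, w*C=1*25=25
Total weighted completion time = 68

68


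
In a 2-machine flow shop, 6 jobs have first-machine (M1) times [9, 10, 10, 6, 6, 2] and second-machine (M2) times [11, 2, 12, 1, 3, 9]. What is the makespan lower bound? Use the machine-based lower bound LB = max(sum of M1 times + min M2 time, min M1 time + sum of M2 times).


LB1 = sum(M1 times) + min(M2 times) = 43 + 1 = 44
LB2 = min(M1 times) + sum(M2 times) = 2 + 38 = 40
Lower bound = max(LB1, LB2) = max(44, 40) = 44

44


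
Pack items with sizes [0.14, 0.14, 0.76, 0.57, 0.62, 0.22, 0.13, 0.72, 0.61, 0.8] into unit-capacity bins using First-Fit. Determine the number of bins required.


Place items sequentially using First-Fit:
  Item 0.14 -> new Bin 1
  Item 0.14 -> Bin 1 (now 0.28)
  Item 0.76 -> new Bin 2
  Item 0.57 -> Bin 1 (now 0.85)
  Item 0.62 -> new Bin 3
  Item 0.22 -> Bin 2 (now 0.98)
  Item 0.13 -> Bin 1 (now 0.98)
  Item 0.72 -> new Bin 4
  Item 0.61 -> new Bin 5
  Item 0.8 -> new Bin 6
Total bins used = 6

6


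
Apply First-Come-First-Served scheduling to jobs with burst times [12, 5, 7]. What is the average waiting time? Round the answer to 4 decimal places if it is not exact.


FCFS order (as given): [12, 5, 7]
Waiting times:
  Job 1: wait = 0
  Job 2: wait = 12
  Job 3: wait = 17
Sum of waiting times = 29
Average waiting time = 29/3 = 9.6667

9.6667


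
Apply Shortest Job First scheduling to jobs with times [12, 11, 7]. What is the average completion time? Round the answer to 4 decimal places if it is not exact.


SJF order (ascending): [7, 11, 12]
Completion times:
  Job 1: burst=7, C=7
  Job 2: burst=11, C=18
  Job 3: burst=12, C=30
Average completion = 55/3 = 18.3333

18.3333


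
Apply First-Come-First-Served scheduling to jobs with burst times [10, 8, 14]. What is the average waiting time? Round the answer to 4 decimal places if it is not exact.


FCFS order (as given): [10, 8, 14]
Waiting times:
  Job 1: wait = 0
  Job 2: wait = 10
  Job 3: wait = 18
Sum of waiting times = 28
Average waiting time = 28/3 = 9.3333

9.3333


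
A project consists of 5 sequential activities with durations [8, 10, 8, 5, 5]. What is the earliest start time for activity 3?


Activity 3 starts after activities 1 through 2 complete.
Predecessor durations: [8, 10]
ES = 8 + 10 = 18

18


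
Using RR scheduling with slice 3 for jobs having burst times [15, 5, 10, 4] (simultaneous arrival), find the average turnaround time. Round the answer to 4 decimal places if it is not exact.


Time quantum = 3
Execution trace:
  J1 runs 3 units, time = 3
  J2 runs 3 units, time = 6
  J3 runs 3 units, time = 9
  J4 runs 3 units, time = 12
  J1 runs 3 units, time = 15
  J2 runs 2 units, time = 17
  J3 runs 3 units, time = 20
  J4 runs 1 units, time = 21
  J1 runs 3 units, time = 24
  J3 runs 3 units, time = 27
  J1 runs 3 units, time = 30
  J3 runs 1 units, time = 31
  J1 runs 3 units, time = 34
Finish times: [34, 17, 31, 21]
Average turnaround = 103/4 = 25.75

25.75


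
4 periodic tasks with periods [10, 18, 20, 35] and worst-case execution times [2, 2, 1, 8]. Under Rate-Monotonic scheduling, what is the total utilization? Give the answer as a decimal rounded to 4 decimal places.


Compute individual utilizations (exact fractions):
  Task 1: C/T = 2/10 = 1/5 (approx. 0.2)
  Task 2: C/T = 2/18 = 1/9 (approx. 0.1111)
  Task 3: C/T = 1/20 (approx. 0.05)
  Task 4: C/T = 8/35 (approx. 0.2286)
Total utilization U = 1/5 + 1/9 + 1/20 + 8/35 = 743/1260
Rounded to 4 decimal places: U = 0.5897
RM (Liu & Layland) bound for 4 tasks = 0.756828; compare with U = 743/1260 (approx. 0.589683)
U <= bound, so schedulable by RM sufficient condition.

0.5897


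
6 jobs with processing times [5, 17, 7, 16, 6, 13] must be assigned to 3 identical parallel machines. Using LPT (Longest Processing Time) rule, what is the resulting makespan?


Sort jobs in decreasing order (LPT): [17, 16, 13, 7, 6, 5]
Assign each job to the least loaded machine:
  Machine 1: jobs [17, 5], load = 22
  Machine 2: jobs [16, 6], load = 22
  Machine 3: jobs [13, 7], load = 20
Makespan = max load = 22

22


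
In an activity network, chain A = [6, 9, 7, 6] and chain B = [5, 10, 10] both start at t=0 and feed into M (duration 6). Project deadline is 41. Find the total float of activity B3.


Forward pass: ES(B3) = sum of predecessors on chain B = 15
EF = ES + duration = 15 + 10 = 25
Backward pass: LF(M) = deadline = 41; LS(M) = 41 - 6 = 35
LF(B3) = LS(M) - sum(successors on chain B) = 35 - 0 = 35
LS = LF - duration = 35 - 10 = 25
Total float = LS - ES = 25 - 15 = 10

10


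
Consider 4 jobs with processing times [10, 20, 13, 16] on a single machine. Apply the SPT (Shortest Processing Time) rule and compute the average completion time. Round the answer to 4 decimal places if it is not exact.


Sort jobs by processing time (SPT order): [10, 13, 16, 20]
Compute completion times sequentially:
  Job 1: processing = 10, completes at 10
  Job 2: processing = 13, completes at 23
  Job 3: processing = 16, completes at 39
  Job 4: processing = 20, completes at 59
Sum of completion times = 131
Average completion time = 131/4 = 32.75

32.75


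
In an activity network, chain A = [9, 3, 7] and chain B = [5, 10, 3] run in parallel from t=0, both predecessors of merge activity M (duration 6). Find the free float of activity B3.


ES(B3) = sum of predecessors on chain B = 15
EF(B3) = ES + duration = 15 + 3 = 18
Successor of B3 is M. ES(M) = max(sum(A), sum(B)) = max(19, 18) = 19
Free float = ES(successor) - EF(current) = 19 - 18 = 1

1
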